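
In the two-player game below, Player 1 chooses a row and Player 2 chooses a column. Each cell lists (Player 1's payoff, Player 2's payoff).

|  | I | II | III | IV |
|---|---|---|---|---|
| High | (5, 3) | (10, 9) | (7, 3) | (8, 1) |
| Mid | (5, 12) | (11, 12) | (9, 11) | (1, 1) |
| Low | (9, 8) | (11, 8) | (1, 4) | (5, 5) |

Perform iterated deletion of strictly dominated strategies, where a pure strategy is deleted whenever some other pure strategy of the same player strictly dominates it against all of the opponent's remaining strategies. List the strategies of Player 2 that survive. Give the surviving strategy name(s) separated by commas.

Player 2's strategy III is strictly dominated by II (High: 9>3, Mid: 12>11, Low: 8>4) and is removed.
Player 2's strategy IV is strictly dominated by I (High: 3>1, Mid: 12>1, Low: 8>5) and is removed.
Row High is eliminated: Low beats it against every remaining column (I: 9>5, II: 11>10).
Among the remaining strategies, none is strictly dominated by another pure strategy of the same player, so the elimination stops.
Surviving strategies — Player 1: {Mid, Low}; Player 2: {I, II}.

I, II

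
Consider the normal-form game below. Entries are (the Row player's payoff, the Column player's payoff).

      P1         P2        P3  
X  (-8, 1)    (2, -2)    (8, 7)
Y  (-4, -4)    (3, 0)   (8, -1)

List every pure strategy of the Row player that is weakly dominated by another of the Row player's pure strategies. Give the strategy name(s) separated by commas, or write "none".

X

Y weakly dominates X — P1: -4>-8, P2: 3>2, P3: 8=8.
Y is not dominated — it holds its own against X at P1 (-4>-8).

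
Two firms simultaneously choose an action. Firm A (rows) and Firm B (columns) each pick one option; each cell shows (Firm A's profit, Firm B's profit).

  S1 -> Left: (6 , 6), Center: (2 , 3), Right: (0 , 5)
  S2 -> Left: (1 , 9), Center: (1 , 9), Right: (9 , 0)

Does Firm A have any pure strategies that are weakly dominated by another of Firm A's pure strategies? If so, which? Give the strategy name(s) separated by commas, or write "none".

none

Nothing dominates S1: S2 at Left (6>1).
S2 is not dominated — it holds its own against S1 at Right (9>0).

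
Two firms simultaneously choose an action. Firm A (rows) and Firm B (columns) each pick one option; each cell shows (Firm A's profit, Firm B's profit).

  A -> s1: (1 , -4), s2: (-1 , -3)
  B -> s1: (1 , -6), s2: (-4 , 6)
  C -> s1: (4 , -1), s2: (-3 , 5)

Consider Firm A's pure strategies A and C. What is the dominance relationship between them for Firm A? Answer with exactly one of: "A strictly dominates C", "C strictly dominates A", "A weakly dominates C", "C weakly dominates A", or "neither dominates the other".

neither dominates the other

Compare A to C across each choice by Firm B: s1: 1<4, s2: -1>-3.
A does better at s2 but worse at s1; neither strategy dominates the other.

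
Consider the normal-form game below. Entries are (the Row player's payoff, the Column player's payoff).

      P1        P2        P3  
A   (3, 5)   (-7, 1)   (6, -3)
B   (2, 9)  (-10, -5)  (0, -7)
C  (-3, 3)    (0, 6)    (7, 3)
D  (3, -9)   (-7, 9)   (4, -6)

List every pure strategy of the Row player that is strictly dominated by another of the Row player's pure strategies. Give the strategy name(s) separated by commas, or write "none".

B

A: no other strategy beats it everywhere (B at P1 (3>2); C at P1 (3>-3); D at P1 (3=3)).
B: dominated, since A does at least as well everywhere (P1: 3>2, P2: -7>-10, P3: 6>0).
C is not dominated — it holds its own against A at P2 (0>-7); B at P2 (0>-10); D at P2 (0>-7).
Nothing dominates D: A at P1 (3=3); B at P1 (3>2); C at P1 (3>-3).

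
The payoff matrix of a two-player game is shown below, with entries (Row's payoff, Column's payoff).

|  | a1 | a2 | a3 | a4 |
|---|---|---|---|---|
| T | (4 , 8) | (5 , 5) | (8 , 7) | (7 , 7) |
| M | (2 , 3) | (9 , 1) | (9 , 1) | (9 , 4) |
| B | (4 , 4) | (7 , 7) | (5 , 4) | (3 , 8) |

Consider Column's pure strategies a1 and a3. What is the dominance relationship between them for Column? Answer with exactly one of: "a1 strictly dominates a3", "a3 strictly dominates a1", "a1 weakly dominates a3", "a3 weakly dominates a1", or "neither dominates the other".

a1's payoffs vs a3's, by Row's action — T: 8>7, M: 3>1, B: 4=4.
a1 is at least as good everywhere and strictly better somewhere (tied only at B), so a1 weakly but not strictly dominates a3.

a1 weakly dominates a3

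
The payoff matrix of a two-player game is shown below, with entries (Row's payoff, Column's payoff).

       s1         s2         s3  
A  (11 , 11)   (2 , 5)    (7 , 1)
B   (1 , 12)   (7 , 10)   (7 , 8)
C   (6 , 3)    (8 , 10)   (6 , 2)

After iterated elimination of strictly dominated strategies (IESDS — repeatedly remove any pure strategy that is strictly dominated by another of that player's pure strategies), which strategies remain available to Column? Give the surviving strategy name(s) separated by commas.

s1, s2

Column's strategy s3 is strictly dominated by s1 (A: 11>1, B: 12>8, C: 3>2) and is removed.
Row B is eliminated: C beats it against every remaining column (s1: 6>1, s2: 8>7).
Among the remaining strategies, none is strictly dominated by another pure strategy of the same player, so the elimination stops.
Surviving strategies — Row: {A, C}; Column: {s1, s2}.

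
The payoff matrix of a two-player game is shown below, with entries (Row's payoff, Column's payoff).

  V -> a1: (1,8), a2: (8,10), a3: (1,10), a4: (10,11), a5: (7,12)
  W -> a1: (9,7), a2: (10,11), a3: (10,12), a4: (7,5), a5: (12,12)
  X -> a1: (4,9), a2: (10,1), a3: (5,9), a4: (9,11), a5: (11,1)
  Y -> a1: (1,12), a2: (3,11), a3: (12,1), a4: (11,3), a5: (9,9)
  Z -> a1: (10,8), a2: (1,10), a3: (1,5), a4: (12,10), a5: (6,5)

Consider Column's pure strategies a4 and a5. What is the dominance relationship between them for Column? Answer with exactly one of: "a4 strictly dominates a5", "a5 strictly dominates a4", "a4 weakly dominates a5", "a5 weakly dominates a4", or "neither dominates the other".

Compare a4 to a5 across each choice by Row: V: 11<12, W: 5<12, X: 11>1, Y: 3<9, Z: 10>5.
a4 does better at X, Z but worse at V, W, Y; neither strategy dominates the other.

neither dominates the other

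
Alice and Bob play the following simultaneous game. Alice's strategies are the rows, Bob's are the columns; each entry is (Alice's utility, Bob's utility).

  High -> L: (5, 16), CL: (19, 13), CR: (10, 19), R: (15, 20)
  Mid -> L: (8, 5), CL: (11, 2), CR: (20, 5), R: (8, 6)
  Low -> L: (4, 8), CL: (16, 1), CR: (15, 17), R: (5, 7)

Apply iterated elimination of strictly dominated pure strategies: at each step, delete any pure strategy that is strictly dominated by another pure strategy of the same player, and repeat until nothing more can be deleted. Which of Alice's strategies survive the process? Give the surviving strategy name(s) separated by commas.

High

Bob's strategy CL is strictly dominated by L (High: 16>13, Mid: 5>2, Low: 8>1) and is removed.
Alice's strategy Low is strictly dominated by Mid (L: 8>4, CR: 20>15, R: 8>5) and is removed.
Column L is eliminated: R beats it against every remaining row (High: 20>16, Mid: 6>5).
Bob's strategy CR is strictly dominated by R (High: 20>19, Mid: 6>5) and is removed.
For Alice, High strictly dominates Mid on the remaining columns (R: 15>8); eliminate Mid.
Among the remaining strategies, none is strictly dominated by another pure strategy of the same player, so the elimination stops.
Surviving strategies — Alice: {High}; Bob: {R}.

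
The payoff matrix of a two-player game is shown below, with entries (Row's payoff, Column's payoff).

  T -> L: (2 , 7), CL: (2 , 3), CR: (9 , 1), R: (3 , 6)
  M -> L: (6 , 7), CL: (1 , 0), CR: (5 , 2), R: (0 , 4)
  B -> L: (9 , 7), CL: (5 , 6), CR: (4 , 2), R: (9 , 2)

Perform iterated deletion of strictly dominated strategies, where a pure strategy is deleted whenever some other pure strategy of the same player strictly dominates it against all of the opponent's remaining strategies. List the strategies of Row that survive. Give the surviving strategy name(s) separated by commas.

Column's strategy CL is strictly dominated by L (T: 7>3, M: 7>0, B: 7>6) and is removed.
Column CR is eliminated: L beats it against every remaining row (T: 7>1, M: 7>2, B: 7>2).
Row T is eliminated: B beats it against every remaining column (L: 9>2, R: 9>3).
Row M is eliminated: B beats it against every remaining column (L: 9>6, R: 9>0).
Column's strategy R is strictly dominated by L (B: 7>2) and is removed.
Among the remaining strategies, none is strictly dominated by another pure strategy of the same player, so the elimination stops.
Surviving strategies — Row: {B}; Column: {L}.

B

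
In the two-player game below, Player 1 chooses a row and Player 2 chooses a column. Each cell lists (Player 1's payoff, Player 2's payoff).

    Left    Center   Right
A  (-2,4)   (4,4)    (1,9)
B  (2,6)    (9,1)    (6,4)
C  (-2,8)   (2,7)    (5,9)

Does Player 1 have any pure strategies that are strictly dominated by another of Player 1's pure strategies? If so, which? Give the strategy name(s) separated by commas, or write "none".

A, C

A: dominated, since B does at least as well everywhere (Left: 2>-2, Center: 9>4, Right: 6>1).
B is not dominated — it holds its own against A at Left (2>-2); C at Left (2>-2).
B strictly dominates C — Left: 2>-2, Center: 9>2, Right: 6>5.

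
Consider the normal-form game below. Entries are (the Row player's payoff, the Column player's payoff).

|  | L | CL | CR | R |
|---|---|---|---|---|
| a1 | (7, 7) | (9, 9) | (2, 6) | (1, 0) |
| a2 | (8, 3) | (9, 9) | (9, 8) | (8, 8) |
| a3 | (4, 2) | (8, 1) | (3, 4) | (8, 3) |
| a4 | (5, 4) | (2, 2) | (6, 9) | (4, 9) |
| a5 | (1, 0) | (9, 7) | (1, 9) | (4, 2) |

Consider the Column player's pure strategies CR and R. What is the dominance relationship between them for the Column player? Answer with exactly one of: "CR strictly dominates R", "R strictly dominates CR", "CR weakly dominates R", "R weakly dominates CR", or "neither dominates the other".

CR weakly dominates R

Compare CR to R across every action of the Row player: a1: 6>0, a2: 8=8, a3: 4>3, a4: 9=9, a5: 9>2.
CR is at least as good everywhere and strictly better somewhere (tied only at a2, a4), so CR weakly but not strictly dominates R.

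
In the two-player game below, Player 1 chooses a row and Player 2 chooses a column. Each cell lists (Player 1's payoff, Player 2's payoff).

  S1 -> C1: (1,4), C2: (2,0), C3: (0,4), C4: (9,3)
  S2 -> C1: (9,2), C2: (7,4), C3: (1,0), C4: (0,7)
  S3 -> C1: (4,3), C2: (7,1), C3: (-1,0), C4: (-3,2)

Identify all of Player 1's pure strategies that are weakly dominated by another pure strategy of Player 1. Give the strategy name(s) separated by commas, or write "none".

S3

Nothing dominates S1: S2 at C4 (9>0); S3 at C3 (0>-1).
S2 is not dominated — it holds its own against S1 at C1 (9>1); S3 at C1 (9>4).
S3 is weakly dominated by S2 (C1: 9>4, C2: 7=7, C3: 1>-1, C4: 0>-3).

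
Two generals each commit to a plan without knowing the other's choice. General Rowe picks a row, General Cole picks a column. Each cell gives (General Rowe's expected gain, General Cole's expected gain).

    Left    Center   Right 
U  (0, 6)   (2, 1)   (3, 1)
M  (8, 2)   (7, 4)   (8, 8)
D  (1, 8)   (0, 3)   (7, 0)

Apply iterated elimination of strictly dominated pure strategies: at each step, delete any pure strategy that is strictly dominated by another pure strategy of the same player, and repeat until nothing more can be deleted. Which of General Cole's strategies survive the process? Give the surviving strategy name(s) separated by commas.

Right

Row U is eliminated: M beats it against every remaining column (Left: 8>0, Center: 7>2, Right: 8>3).
Row D is eliminated: M beats it against every remaining column (Left: 8>1, Center: 7>0, Right: 8>7).
General Cole's strategy Left is strictly dominated by Center (M: 4>2) and is removed.
For General Cole, Right strictly dominates Center on the remaining rows (M: 8>4); eliminate Center.
Among the remaining strategies, none is strictly dominated by another pure strategy of the same player, so the elimination stops.
Surviving strategies — General Rowe: {M}; General Cole: {Right}.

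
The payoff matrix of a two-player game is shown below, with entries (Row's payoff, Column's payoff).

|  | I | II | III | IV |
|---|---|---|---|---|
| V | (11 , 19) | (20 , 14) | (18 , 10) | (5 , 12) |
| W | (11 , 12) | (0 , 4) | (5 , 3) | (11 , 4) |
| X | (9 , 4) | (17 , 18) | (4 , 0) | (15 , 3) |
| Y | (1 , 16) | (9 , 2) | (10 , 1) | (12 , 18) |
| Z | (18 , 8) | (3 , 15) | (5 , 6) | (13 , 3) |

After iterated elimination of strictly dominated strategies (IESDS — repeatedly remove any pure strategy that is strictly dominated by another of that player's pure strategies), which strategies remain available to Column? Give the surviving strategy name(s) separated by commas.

Column III is eliminated: I beats it against every remaining row (V: 19>10, W: 12>3, X: 4>0, Y: 16>1, Z: 8>6).
Row's strategy W is strictly dominated by Z (I: 18>11, II: 3>0, IV: 13>11) and is removed.
For Row, X strictly dominates Y on the remaining columns (I: 9>1, II: 17>9, IV: 15>12); eliminate Y.
Column IV is eliminated: I beats it against every remaining row (V: 19>12, X: 4>3, Z: 8>3).
Row's strategy X is strictly dominated by V (I: 11>9, II: 20>17) and is removed.
Among the remaining strategies, none is strictly dominated by another pure strategy of the same player, so the elimination stops.
Surviving strategies — Row: {V, Z}; Column: {I, II}.

I, II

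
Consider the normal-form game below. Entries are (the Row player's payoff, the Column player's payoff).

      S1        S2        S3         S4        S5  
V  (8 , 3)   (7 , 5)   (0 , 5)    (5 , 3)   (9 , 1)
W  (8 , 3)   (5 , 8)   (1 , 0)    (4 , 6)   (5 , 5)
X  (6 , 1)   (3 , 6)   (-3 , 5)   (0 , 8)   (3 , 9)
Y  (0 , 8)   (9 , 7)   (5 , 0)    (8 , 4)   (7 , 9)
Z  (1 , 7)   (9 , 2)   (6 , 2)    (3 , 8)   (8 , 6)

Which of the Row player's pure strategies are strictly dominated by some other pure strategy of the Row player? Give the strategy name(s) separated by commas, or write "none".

X

V: no other strategy beats it everywhere (W at S1 (8=8); X at S1 (8>6); Y at S1 (8>0); Z at S1 (8>1)).
W is not dominated — it holds its own against V at S1 (8=8); X at S1 (8>6); Y at S1 (8>0); Z at S1 (8>1).
X is strictly dominated by V (S1: 8>6, S2: 7>3, S3: 0>-3, S4: 5>0, S5: 9>3).
Nothing dominates Y: V at S2 (9>7); W at S2 (9>5); X at S2 (9>3); Z at S2 (9=9).
Nothing dominates Z: V at S2 (9>7); W at S2 (9>5); X at S2 (9>3); Y at S1 (1>0).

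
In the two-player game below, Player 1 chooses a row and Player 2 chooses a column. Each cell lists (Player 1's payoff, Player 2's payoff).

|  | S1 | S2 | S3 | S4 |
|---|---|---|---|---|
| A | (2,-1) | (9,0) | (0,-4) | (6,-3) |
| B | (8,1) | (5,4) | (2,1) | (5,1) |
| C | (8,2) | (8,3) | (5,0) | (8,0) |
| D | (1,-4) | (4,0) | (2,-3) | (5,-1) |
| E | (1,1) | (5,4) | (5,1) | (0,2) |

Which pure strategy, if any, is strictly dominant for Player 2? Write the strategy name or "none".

S2

S2 vs S1: A: 0>-1, B: 4>1, C: 3>2, D: 0>-4, E: 4>1.
S2 vs S3: A: 0>-4, B: 4>1, C: 3>0, D: 0>-3, E: 4>1.
S2 vs S4: A: 0>-3, B: 4>1, C: 3>0, D: 0>-1, E: 4>2.
S2 strictly beats every other strategy against every opponent action, so it is strictly dominant.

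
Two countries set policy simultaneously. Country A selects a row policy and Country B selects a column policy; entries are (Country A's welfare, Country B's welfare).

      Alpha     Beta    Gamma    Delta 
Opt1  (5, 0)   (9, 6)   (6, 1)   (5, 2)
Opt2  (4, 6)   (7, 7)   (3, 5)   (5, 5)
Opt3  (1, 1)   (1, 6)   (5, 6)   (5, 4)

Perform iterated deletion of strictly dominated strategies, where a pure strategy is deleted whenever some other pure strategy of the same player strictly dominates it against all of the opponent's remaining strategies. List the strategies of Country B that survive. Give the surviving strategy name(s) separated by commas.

Beta

For Country B, Beta strictly dominates Alpha on the remaining rows (Opt1: 6>0, Opt2: 7>6, Opt3: 6>1); eliminate Alpha.
For Country B, Beta strictly dominates Delta on the remaining rows (Opt1: 6>2, Opt2: 7>5, Opt3: 6>4); eliminate Delta.
Country A's strategy Opt2 is strictly dominated by Opt1 (Beta: 9>7, Gamma: 6>3) and is removed.
Row Opt3 is eliminated: Opt1 beats it against every remaining column (Beta: 9>1, Gamma: 6>5).
Country B's strategy Gamma is strictly dominated by Beta (Opt1: 6>1) and is removed.
Among the remaining strategies, none is strictly dominated by another pure strategy of the same player, so the elimination stops.
Surviving strategies — Country A: {Opt1}; Country B: {Beta}.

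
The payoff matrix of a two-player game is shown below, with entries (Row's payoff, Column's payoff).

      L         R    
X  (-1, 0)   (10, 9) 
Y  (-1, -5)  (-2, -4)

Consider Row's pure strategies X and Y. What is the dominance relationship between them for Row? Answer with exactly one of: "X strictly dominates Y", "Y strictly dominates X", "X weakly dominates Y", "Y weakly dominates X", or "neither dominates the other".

Compare X to Y across each choice by Column: L: -1=-1, R: 10>-2.
X is at least as good everywhere and strictly better somewhere (tied only at L), so X weakly but not strictly dominates Y.

X weakly dominates Y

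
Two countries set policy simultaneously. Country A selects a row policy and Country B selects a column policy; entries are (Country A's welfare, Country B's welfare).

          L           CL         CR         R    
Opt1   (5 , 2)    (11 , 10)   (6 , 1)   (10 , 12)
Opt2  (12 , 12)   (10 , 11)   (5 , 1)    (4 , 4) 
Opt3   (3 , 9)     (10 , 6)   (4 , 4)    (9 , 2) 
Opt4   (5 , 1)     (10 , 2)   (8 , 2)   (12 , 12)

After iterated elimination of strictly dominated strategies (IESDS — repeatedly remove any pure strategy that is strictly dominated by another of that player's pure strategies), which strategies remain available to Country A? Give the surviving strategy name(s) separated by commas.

Opt1, Opt2, Opt4

Row Opt3 is eliminated: Opt1 beats it against every remaining column (L: 5>3, CL: 11>10, CR: 6>4, R: 10>9).
Country B's strategy CR is strictly dominated by R (Opt1: 12>1, Opt2: 4>1, Opt4: 12>2) and is removed.
Among the remaining strategies, none is strictly dominated by another pure strategy of the same player, so the elimination stops.
Surviving strategies — Country A: {Opt1, Opt2, Opt4}; Country B: {L, CL, R}.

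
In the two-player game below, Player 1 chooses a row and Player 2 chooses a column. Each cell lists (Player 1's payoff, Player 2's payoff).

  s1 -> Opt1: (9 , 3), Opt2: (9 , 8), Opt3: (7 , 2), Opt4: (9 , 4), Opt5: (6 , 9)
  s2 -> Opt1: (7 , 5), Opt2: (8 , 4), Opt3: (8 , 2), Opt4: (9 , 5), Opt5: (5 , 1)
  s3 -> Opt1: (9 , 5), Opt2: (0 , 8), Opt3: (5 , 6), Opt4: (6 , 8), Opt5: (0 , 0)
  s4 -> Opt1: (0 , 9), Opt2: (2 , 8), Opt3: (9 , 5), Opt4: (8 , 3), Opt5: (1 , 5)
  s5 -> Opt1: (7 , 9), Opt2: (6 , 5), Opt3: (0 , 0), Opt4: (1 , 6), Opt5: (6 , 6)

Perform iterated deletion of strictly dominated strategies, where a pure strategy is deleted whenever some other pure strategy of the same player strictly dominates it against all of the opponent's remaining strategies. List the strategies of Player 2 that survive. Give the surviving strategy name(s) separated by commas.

Opt1, Opt2, Opt4, Opt5

Column Opt3 is eliminated: Opt2 beats it against every remaining row (s1: 8>2, s2: 4>2, s3: 8>6, s4: 8>5, s5: 5>0).
For Player 1, s1 strictly dominates s4 on the remaining columns (Opt1: 9>0, Opt2: 9>2, Opt4: 9>8, Opt5: 6>1); eliminate s4.
Among the remaining strategies, none is strictly dominated by another pure strategy of the same player, so the elimination stops.
Surviving strategies — Player 1: {s1, s2, s3, s5}; Player 2: {Opt1, Opt2, Opt4, Opt5}.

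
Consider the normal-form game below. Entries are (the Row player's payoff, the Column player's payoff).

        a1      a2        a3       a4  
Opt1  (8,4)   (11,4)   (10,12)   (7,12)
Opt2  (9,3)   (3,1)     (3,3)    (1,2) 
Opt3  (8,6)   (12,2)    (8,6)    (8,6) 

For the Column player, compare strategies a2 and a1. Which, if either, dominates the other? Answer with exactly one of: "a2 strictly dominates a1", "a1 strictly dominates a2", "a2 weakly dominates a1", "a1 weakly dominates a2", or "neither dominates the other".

a1 weakly dominates a2

Compare a2 to a1 across each opponent action: Opt1: 4=4, Opt2: 1<3, Opt3: 2<6.
a1 is at least as good everywhere and strictly better somewhere (tied at Opt1), so a1 weakly dominates a2.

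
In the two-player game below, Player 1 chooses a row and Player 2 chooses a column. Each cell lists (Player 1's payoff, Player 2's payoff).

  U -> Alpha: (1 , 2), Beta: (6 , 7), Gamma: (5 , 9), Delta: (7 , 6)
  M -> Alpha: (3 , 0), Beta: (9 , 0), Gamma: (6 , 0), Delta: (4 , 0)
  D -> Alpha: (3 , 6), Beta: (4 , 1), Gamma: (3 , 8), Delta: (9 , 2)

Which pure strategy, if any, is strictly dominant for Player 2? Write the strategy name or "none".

Alpha fails to dominate Beta at U (2<7).
Beta fails to dominate Alpha at M (0=0).
Gamma fails to dominate Alpha at M (0=0).
Delta fails to dominate Alpha at M (0=0).
No single strategy dominates all the others.

none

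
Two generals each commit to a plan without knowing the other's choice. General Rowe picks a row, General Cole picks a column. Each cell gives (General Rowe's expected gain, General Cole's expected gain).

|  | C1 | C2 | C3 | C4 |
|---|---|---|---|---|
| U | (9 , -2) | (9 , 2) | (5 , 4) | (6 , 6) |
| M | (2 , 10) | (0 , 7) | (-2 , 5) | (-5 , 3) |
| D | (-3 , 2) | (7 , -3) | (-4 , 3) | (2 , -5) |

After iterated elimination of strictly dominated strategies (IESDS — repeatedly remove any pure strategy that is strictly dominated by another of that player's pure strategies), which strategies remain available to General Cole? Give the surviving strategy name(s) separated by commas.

Row M is eliminated: U beats it against every remaining column (C1: 9>2, C2: 9>0, C3: 5>-2, C4: 6>-5).
Row D is eliminated: U beats it against every remaining column (C1: 9>-3, C2: 9>7, C3: 5>-4, C4: 6>2).
For General Cole, C2 strictly dominates C1 on the remaining rows (U: 2>-2); eliminate C1.
General Cole's strategy C2 is strictly dominated by C3 (U: 4>2) and is removed.
Column C3 is eliminated: C4 beats it against every remaining row (U: 6>4).
Among the remaining strategies, none is strictly dominated by another pure strategy of the same player, so the elimination stops.
Surviving strategies — General Rowe: {U}; General Cole: {C4}.

C4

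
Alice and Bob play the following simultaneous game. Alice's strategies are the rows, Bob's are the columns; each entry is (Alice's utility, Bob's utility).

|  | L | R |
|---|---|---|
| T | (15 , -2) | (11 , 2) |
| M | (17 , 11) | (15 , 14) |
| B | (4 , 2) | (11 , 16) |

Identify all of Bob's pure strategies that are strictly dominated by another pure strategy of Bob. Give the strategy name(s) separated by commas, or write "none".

L is strictly dominated by R (T: 2>-2, M: 14>11, B: 16>2).
R: no other strategy beats it everywhere (L at T (2>-2)).

L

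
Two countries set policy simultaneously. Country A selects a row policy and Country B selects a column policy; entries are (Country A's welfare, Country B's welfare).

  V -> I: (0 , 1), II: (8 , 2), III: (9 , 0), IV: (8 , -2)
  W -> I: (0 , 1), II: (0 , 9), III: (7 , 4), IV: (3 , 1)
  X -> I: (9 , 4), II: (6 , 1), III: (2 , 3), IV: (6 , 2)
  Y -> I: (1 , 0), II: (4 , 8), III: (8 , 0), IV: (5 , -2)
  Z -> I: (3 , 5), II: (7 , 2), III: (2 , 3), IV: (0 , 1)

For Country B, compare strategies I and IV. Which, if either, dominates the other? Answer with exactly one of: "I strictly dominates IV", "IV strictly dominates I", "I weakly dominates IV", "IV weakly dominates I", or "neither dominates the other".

I weakly dominates IV

I's payoffs vs IV's, by Country A's action — V: 1>-2, W: 1=1, X: 4>2, Y: 0>-2, Z: 5>1.
I is at least as good everywhere and strictly better somewhere (tied only at W), so I weakly but not strictly dominates IV.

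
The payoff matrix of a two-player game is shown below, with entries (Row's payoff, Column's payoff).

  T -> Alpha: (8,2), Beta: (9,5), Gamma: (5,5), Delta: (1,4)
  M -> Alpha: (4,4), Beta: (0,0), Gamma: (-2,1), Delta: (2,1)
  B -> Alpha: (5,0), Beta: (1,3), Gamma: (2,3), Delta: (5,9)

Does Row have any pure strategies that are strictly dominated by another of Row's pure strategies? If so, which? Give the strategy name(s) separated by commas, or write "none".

Nothing dominates T: M at Alpha (8>4); B at Alpha (8>5).
B strictly dominates M — Alpha: 5>4, Beta: 1>0, Gamma: 2>-2, Delta: 5>2.
Nothing dominates B: T at Delta (5>1); M at Alpha (5>4).

M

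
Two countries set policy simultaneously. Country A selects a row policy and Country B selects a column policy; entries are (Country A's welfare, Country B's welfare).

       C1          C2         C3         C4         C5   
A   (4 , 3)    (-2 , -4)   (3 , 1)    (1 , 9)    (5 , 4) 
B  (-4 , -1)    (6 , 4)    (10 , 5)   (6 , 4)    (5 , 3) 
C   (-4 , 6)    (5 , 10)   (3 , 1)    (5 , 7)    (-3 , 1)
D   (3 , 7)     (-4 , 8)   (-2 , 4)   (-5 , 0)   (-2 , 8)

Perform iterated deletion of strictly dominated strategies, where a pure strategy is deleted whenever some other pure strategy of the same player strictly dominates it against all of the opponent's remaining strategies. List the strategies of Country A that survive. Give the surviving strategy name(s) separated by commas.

Row D is eliminated: A beats it against every remaining column (C1: 4>3, C2: -2>-4, C3: 3>-2, C4: 1>-5, C5: 5>-2).
Country B's strategy C1 is strictly dominated by C4 (A: 9>3, B: 4>-1, C: 7>6) and is removed.
Country A's strategy C is strictly dominated by B (C2: 6>5, C3: 10>3, C4: 6>5, C5: 5>-3) and is removed.
For Country B, C3 strictly dominates C2 on the remaining rows (A: 1>-4, B: 5>4); eliminate C2.
For Country B, C4 strictly dominates C5 on the remaining rows (A: 9>4, B: 4>3); eliminate C5.
For Country A, B strictly dominates A on the remaining columns (C3: 10>3, C4: 6>1); eliminate A.
Column C4 is eliminated: C3 beats it against every remaining row (B: 5>4).
Among the remaining strategies, none is strictly dominated by another pure strategy of the same player, so the elimination stops.
Surviving strategies — Country A: {B}; Country B: {C3}.

B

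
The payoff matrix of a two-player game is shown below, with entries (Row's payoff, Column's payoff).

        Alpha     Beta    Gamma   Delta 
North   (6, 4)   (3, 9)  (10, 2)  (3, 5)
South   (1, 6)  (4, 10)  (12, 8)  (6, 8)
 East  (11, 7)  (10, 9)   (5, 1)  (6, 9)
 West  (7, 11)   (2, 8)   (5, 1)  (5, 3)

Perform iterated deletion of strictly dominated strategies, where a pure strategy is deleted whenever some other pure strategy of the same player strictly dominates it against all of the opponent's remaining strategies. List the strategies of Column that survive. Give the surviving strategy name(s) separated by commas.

Beta, Delta

Column's strategy Gamma is strictly dominated by Beta (North: 9>2, South: 10>8, East: 9>1, West: 8>1) and is removed.
Row's strategy North is strictly dominated by East (Alpha: 11>6, Beta: 10>3, Delta: 6>3) and is removed.
For Row, East strictly dominates West on the remaining columns (Alpha: 11>7, Beta: 10>2, Delta: 6>5); eliminate West.
Column Alpha is eliminated: Beta beats it against every remaining row (South: 10>6, East: 9>7).
Among the remaining strategies, none is strictly dominated by another pure strategy of the same player, so the elimination stops.
Surviving strategies — Row: {South, East}; Column: {Beta, Delta}.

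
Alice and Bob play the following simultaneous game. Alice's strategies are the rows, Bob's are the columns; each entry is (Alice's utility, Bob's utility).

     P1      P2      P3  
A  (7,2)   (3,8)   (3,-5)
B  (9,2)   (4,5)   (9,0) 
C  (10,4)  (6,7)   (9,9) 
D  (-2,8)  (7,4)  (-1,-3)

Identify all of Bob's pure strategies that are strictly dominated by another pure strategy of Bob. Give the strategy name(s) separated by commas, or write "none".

none

P1: no other strategy beats it everywhere (P2 at D (8>4); P3 at A (2>-5)).
P2 is not dominated — it holds its own against P1 at A (8>2); P3 at A (8>-5).
P3: no other strategy beats it everywhere (P1 at C (9>4); P2 at C (9>7)).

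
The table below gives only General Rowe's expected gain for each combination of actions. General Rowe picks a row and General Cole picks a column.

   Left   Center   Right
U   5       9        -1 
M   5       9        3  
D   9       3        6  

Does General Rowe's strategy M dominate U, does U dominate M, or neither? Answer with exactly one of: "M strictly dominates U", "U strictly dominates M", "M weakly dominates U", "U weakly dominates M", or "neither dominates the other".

M weakly dominates U

Compare M to U across every action of General Cole: Left: 5=5, Center: 9=9, Right: 3>-1.
M is at least as good everywhere and strictly better somewhere (tied only at Left, Center), so M weakly but not strictly dominates U.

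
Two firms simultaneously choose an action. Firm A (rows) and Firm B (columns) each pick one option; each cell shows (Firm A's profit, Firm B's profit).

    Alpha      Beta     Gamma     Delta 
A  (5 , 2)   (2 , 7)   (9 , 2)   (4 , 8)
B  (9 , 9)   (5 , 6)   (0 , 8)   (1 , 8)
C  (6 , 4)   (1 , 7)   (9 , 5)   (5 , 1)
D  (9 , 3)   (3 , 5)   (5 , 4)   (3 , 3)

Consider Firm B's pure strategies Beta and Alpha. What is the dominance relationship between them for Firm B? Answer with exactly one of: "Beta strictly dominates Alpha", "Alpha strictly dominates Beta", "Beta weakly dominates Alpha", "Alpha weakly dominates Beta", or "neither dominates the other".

Compare Beta to Alpha across every action of Firm A: A: 7>2, B: 6<9, C: 7>4, D: 5>3.
Beta does better at A, C, D but worse at B; neither strategy dominates the other.

neither dominates the other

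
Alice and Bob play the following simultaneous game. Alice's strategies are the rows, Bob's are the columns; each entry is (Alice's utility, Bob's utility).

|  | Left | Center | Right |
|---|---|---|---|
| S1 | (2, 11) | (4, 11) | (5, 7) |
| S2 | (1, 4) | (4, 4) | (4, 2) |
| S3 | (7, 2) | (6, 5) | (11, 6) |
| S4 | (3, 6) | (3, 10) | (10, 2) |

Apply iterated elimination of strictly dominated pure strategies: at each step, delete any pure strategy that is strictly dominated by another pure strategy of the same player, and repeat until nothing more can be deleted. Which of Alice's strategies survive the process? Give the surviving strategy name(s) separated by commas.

Alice's strategy S1 is strictly dominated by S3 (Left: 7>2, Center: 6>4, Right: 11>5) and is removed.
Row S2 is eliminated: S3 beats it against every remaining column (Left: 7>1, Center: 6>4, Right: 11>4).
Alice's strategy S4 is strictly dominated by S3 (Left: 7>3, Center: 6>3, Right: 11>10) and is removed.
Bob's strategy Left is strictly dominated by Center (S3: 5>2) and is removed.
For Bob, Right strictly dominates Center on the remaining rows (S3: 6>5); eliminate Center.
Among the remaining strategies, none is strictly dominated by another pure strategy of the same player, so the elimination stops.
Surviving strategies — Alice: {S3}; Bob: {Right}.

S3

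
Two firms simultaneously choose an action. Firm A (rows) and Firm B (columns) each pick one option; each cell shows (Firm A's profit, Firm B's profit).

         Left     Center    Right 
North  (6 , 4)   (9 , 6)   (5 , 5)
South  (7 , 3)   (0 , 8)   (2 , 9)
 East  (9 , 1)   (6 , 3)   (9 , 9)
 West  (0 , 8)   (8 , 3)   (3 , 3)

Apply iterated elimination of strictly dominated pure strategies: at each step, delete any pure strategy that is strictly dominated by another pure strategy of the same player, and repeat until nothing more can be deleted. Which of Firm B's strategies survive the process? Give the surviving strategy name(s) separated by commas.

Row South is eliminated: East beats it against every remaining column (Left: 9>7, Center: 6>0, Right: 9>2).
Firm A's strategy West is strictly dominated by North (Left: 6>0, Center: 9>8, Right: 5>3) and is removed.
Firm B's strategy Left is strictly dominated by Center (North: 6>4, East: 3>1) and is removed.
Among the remaining strategies, none is strictly dominated by another pure strategy of the same player, so the elimination stops.
Surviving strategies — Firm A: {North, East}; Firm B: {Center, Right}.

Center, Right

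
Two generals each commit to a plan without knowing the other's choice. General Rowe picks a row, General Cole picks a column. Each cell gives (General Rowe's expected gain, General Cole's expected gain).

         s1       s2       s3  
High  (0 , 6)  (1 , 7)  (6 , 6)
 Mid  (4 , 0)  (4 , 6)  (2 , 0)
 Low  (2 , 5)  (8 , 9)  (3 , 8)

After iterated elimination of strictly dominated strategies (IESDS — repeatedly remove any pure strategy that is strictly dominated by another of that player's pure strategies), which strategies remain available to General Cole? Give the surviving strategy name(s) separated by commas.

s2

Column s1 is eliminated: s2 beats it against every remaining row (High: 7>6, Mid: 6>0, Low: 9>5).
Row Mid is eliminated: Low beats it against every remaining column (s2: 8>4, s3: 3>2).
Column s3 is eliminated: s2 beats it against every remaining row (High: 7>6, Low: 9>8).
General Rowe's strategy High is strictly dominated by Low (s2: 8>1) and is removed.
Among the remaining strategies, none is strictly dominated by another pure strategy of the same player, so the elimination stops.
Surviving strategies — General Rowe: {Low}; General Cole: {s2}.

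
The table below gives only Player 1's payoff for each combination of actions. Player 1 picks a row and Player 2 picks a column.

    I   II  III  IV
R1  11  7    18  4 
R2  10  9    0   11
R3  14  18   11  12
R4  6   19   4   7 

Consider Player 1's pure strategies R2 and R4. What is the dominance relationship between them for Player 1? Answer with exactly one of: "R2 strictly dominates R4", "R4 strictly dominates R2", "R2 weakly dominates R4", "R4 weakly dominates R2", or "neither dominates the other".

Compare R2 to R4 across each opponent action: I: 10>6, II: 9<19, III: 0<4, IV: 11>7.
R2 does better at I, IV but worse at II, III; neither strategy dominates the other.

neither dominates the other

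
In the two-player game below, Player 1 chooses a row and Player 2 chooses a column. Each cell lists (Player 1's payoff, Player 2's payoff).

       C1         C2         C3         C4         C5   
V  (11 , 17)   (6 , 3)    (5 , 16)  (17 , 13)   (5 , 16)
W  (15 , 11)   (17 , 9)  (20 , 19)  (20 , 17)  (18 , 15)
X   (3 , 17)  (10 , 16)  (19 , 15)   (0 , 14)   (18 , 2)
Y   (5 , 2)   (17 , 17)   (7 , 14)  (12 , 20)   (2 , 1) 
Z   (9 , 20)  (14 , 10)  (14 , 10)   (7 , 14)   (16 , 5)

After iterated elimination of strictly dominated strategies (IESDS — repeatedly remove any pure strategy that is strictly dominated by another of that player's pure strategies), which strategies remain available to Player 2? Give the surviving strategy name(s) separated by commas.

Player 1's strategy V is strictly dominated by W (C1: 15>11, C2: 17>6, C3: 20>5, C4: 20>17, C5: 18>5) and is removed.
For Player 1, W strictly dominates Z on the remaining columns (C1: 15>9, C2: 17>14, C3: 20>14, C4: 20>7, C5: 18>16); eliminate Z.
Player 2's strategy C5 is strictly dominated by C3 (W: 19>15, X: 15>2, Y: 14>1) and is removed.
Row X is eliminated: W beats it against every remaining column (C1: 15>3, C2: 17>10, C3: 20>19, C4: 20>0).
For Player 2, C3 strictly dominates C1 on the remaining rows (W: 19>11, Y: 14>2); eliminate C1.
For Player 2, C4 strictly dominates C2 on the remaining rows (W: 17>9, Y: 20>17); eliminate C2.
Row Y is eliminated: W beats it against every remaining column (C3: 20>7, C4: 20>12).
Column C4 is eliminated: C3 beats it against every remaining row (W: 19>17).
Among the remaining strategies, none is strictly dominated by another pure strategy of the same player, so the elimination stops.
Surviving strategies — Player 1: {W}; Player 2: {C3}.

C3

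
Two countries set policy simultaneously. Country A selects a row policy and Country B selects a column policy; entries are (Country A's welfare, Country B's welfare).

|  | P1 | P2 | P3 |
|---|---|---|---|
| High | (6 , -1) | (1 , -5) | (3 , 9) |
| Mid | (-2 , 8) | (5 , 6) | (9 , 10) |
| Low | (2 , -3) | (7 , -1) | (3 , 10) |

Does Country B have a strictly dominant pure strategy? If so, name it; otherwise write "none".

P3

P3 vs P1: High: 9>-1, Mid: 10>8, Low: 10>-3.
P3 vs P2: High: 9>-5, Mid: 10>6, Low: 10>-1.
P3 strictly beats every other strategy against every opponent action, so it is strictly dominant.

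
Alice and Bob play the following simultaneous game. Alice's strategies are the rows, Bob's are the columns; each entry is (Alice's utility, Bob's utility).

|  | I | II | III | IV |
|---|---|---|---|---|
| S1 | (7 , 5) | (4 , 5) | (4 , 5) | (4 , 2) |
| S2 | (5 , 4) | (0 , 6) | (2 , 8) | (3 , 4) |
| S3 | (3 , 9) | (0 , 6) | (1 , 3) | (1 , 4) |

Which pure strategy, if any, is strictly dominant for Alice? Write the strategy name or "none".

S1

S1 vs S2: I: 7>5, II: 4>0, III: 4>2, IV: 4>3.
S1 vs S3: I: 7>3, II: 4>0, III: 4>1, IV: 4>1.
S1 strictly beats every other strategy against every opponent action, so it is strictly dominant.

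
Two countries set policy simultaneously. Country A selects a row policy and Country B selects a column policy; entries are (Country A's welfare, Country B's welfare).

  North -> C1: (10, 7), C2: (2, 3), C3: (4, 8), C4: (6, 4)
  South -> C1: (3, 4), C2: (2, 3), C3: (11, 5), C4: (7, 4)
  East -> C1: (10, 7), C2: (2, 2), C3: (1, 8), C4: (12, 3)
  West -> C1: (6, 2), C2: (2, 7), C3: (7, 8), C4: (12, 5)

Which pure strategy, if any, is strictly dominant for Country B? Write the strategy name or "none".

C3

C3 vs C1: North: 8>7, South: 5>4, East: 8>7, West: 8>2.
C3 vs C2: North: 8>3, South: 5>3, East: 8>2, West: 8>7.
C3 vs C4: North: 8>4, South: 5>4, East: 8>3, West: 8>5.
C3 strictly beats every other strategy against every opponent action, so it is strictly dominant.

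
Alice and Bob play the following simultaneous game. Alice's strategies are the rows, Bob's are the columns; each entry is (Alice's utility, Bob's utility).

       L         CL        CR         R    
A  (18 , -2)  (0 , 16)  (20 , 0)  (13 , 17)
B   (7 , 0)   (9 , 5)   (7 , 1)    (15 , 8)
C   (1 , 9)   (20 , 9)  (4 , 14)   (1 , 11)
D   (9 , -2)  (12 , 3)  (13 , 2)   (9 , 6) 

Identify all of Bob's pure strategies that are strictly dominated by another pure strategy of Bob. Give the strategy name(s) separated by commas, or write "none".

L, CL

L: dominated, since CR does at least as well everywhere (A: 0>-2, B: 1>0, C: 14>9, D: 2>-2).
CL: dominated, since R does at least as well everywhere (A: 17>16, B: 8>5, C: 11>9, D: 6>3).
CR is not dominated — it holds its own against L at A (0>-2); CL at C (14>9); R at C (14>11).
R: no other strategy beats it everywhere (L at A (17>-2); CL at A (17>16); CR at A (17>0)).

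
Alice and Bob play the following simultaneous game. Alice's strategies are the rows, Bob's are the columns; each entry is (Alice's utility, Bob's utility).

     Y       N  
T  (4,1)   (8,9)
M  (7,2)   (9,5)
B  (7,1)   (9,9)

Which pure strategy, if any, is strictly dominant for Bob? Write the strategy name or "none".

N vs Y: T: 9>1, M: 5>2, B: 9>1.
N strictly beats every other strategy against every opponent action, so it is strictly dominant.

N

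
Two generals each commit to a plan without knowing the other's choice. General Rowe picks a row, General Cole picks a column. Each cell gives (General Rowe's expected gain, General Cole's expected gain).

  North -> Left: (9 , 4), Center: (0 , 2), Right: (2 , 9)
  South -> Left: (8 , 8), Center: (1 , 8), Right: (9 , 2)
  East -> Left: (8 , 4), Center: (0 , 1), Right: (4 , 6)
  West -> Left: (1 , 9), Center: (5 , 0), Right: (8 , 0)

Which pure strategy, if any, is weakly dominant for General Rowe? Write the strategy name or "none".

North fails to dominate South at Center (0<1).
South fails to dominate North at Left (8<9).
East fails to dominate North at Left (8<9).
West fails to dominate North at Left (1<9).
No single strategy dominates all the others.

none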